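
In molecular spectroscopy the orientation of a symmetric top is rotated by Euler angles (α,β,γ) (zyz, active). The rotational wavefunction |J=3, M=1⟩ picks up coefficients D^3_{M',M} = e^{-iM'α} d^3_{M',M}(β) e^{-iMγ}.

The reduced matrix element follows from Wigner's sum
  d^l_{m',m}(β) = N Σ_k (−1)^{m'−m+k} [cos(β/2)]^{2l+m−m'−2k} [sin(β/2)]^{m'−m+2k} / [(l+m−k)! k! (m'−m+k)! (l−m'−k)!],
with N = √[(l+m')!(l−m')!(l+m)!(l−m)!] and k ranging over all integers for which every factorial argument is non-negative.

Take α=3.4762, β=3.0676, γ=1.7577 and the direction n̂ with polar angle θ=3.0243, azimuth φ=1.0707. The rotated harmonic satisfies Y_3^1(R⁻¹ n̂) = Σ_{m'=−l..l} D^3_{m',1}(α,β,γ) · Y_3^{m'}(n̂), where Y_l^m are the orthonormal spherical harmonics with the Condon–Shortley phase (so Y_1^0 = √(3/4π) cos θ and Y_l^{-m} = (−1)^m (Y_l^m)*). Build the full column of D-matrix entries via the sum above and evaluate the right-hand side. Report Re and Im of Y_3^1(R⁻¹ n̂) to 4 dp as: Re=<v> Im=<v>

Re=0.1327 Im=0.1769

Need the full column D^3_{m',1} for m'=−3..3 at α=3.4762, β=3.0676, γ=1.7577.
cos(β/2)=0.036988, sin(β/2)=0.999316
d^3_{-3,1}: single k=4 term ⇒ +0.005284;  D = -0.003852+0.003617i
d^3_{-2,1}: k∈[3..4] ⇒ +0.000319 -0.116566 = -0.116247;  D = -0.053919+0.102986i
d^3_{-1,1}: k∈[2..4] ⇒ +0.000011 -0.010915 +0.995901 = +0.984998;  D = -0.144959+0.974273i
d^3_{0,1}: k∈[1..3] ⇒ +0.000000 -0.000525 +0.127692 = +0.127167;  D = -0.023630-0.124953i
d^3_{1,1}: k∈[0..2] ⇒ +0.000000 -0.000015 +0.008186 = +0.008171;  D = +0.004071+0.007085i
d^3_{2,1}: k∈[0..1] ⇒ -0.000000 +0.000319 = +0.000319;  D = -0.000241-0.000209i
d^3_{3,1}: single k=0 term ⇒ +0.000007;  D = +0.000007+0.000003i
Y_3^{m'}(θ=3.0243,φ=1.0707) and Σ D·Y over m':
  (-0.0039+0.0036i)·(-0.0007+0.0000i)  (-0.0539+0.1030i)·(+0.0075+0.0117i)  (-0.1450+0.9743i)·(+0.0713-0.1305i)  (-0.0236-0.1250i)·(-0.7158+0.0000i)  (+0.0041+0.0071i)·(-0.0713-0.1305i)  (-0.0002-0.0002i)·(+0.0075-0.0117i)  (+0.0000+0.0000i)·(+0.0007+0.0000i)
Y_3^1(R⁻¹ n̂) = +0.132727+0.176930i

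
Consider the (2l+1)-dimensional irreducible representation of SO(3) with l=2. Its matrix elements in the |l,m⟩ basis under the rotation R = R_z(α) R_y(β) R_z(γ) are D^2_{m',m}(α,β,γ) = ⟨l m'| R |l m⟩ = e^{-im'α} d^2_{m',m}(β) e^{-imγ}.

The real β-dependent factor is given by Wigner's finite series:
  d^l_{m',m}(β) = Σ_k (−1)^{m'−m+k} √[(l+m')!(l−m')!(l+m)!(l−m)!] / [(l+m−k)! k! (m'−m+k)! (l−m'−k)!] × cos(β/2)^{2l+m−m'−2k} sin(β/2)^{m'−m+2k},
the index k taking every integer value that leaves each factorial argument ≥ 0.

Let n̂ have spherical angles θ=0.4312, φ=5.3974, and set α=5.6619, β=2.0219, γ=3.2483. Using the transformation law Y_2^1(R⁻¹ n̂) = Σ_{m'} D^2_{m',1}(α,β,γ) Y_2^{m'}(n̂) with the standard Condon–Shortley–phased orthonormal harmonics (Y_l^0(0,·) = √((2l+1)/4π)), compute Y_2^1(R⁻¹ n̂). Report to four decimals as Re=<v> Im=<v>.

Re=0.0255 Im=0.0001

Need the full column D^2_{m',1} for m'=−2..2 at α=5.6619, β=2.0219, γ=3.2483.
cos(β/2)=0.531056, sin(β/2)=0.847337
d^2_{-2,1}: single k=3 term ⇒ +0.646158;  D = -0.141968+0.630369i
d^2_{-1,1}: k∈[2..3] ⇒ +0.607455 -0.515495 = +0.091960;  D = -0.068649+0.061188i
d^2_{0,1}: k∈[1..2] ⇒ +0.310851 -0.791378 = -0.480527;  D = +0.477794-0.051178i
d^2_{1,1}: k∈[0..1] ⇒ +0.079536 -0.607455 = -0.527919;  D = +0.459554+0.259825i
d^2_{2,1}: single k=0 term ⇒ -0.253809;  D = +0.106942+0.230179i
Y_2^{m'}(θ=0.4312,φ=5.3974) and Σ D·Y over m':
  (-0.1420+0.6304i)·(-0.0135+0.0661i)  (-0.0686+0.0612i)·(+0.1856+0.2272i)  (+0.4778-0.0512i)·(+0.4655+0.0000i)  (+0.4596+0.2598i)·(-0.1856+0.2272i)  (+0.1069+0.2302i)·(-0.0135-0.0661i)
Y_2^1(R⁻¹ n̂) = +0.025467+0.000072i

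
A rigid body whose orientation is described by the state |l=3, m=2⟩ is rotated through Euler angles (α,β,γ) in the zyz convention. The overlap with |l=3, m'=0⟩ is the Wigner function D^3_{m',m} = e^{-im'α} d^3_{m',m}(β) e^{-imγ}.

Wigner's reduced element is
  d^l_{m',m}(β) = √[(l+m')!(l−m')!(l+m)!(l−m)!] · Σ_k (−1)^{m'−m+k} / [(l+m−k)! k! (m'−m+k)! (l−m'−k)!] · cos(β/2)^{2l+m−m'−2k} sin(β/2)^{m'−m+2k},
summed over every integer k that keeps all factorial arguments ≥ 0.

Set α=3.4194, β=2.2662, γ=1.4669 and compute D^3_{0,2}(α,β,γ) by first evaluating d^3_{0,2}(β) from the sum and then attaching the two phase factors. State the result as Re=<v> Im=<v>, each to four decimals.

Re=0.5061 Im=0.1067

Split into d^3_{0,2}(β=2.2662) × two z-phases.
c=cos(2.2662/2)=0.423854, s=sin(2.2662/2)=0.905730; N=√[6·6·120·1]=65.726707
k∈{2,3} keeps every argument non-negative
  k=2: (−1)^0·65.7267/(12)·0.4239^4·0.9057^2 = +0.145019
  k=3: (−1)^1·65.7267/(12)·0.4239^2·0.9057^4 = -0.662200
d^3_{0,2}(2.2662) = +0.145019 -0.662200 = -0.517181
D = (+1.000000+0.000000i)·(-0.517181)·(-0.978489-0.206301i) = +0.506056+0.106695i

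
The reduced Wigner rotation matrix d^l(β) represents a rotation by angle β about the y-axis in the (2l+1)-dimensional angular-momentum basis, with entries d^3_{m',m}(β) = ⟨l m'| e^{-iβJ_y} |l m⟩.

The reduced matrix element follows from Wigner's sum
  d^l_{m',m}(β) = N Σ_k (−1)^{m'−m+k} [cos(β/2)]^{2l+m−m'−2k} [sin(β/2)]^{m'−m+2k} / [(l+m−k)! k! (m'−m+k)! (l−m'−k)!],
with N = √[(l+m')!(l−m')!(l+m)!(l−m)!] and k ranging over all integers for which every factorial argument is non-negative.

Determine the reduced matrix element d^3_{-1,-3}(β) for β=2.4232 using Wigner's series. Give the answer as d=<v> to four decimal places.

d=0.0518

d^3_{-1,-3}(β=2.4232) via Wigner's sum:
Half-angle: c=0.351522, s=0.936180. N=√(2·24·1·720)=185.903201
The bounds max(0,m−m')=0 and min(l+m,l−m')=0 give 1 term
  k=0: (−1)^2·185.9032/(48)·0.3515^4·0.9362^2 = +0.051829
d^3_{-1,-3}(2.4232) = +0.051829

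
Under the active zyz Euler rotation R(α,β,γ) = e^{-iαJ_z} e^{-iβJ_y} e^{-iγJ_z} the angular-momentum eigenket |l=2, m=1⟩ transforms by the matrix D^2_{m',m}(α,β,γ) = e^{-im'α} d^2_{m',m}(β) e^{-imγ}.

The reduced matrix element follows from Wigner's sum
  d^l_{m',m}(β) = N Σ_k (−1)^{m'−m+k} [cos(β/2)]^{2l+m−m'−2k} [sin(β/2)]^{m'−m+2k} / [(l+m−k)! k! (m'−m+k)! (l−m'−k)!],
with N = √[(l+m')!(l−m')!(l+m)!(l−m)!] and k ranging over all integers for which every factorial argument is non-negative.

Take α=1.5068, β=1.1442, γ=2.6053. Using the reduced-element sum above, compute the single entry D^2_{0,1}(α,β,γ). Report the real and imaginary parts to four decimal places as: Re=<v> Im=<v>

Re=-0.3966 Im=-0.2357

D^2_{0,1}(1.5068,1.1442,2.6053) = e^{-i·0·1.5068}·d^2_{0,1}(1.1442)·e^{-i·1·2.6053}. Compute d first:
c=cos(1.1442/2)=0.840766, s=sin(1.1442/2)=0.541399; N=√[2·2·6·1]=4.898979
Admissible k: 1..2 (factorial args all ≥0)
  k=1: (−1)^0·4.8990/(2)·0.8408^3·0.5414^1 = +0.788167
  k=2: (−1)^1·4.8990/(2)·0.8408^1·0.5414^3 = -0.326816
d^2_{0,1}(1.1442) = +0.788167 -0.326816 = +0.461351
Phases: e^{-i·(0)·1.5068}=+1.000000+0.000000i, e^{-i·(1)·2.6053}=-0.859609-0.510953i ⇒ D=-0.396582-0.235729i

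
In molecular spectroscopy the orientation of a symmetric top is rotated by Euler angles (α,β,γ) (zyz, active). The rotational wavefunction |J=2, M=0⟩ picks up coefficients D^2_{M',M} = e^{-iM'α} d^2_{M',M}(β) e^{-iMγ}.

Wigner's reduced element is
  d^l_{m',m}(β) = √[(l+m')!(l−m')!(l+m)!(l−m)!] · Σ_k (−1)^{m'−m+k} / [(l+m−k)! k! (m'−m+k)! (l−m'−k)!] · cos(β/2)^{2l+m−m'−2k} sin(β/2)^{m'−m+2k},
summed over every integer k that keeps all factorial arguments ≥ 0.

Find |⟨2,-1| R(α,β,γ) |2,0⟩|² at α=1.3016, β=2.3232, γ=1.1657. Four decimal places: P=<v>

Split into d^2_{-1,0}(β=2.3232) × two z-phases.
Half-angle: c=0.397872, s=0.917441. N=√(1·6·2·2)=4.898979
k∈{1,2} keeps every argument non-negative
  k=1: (−1)^0·4.8990/(2)·0.3979^3·0.9174^1 = +0.141542
  k=2: (−1)^1·4.8990/(2)·0.3979^1·0.9174^3 = -0.752581
d^2_{-1,0}(2.3232) = +0.141542 -0.752581 = -0.611040
|D^2_{-1,0}|² = |d^2_{-1,0}(β)|² = (-0.611040)² = 0.373369 (the z-rotation phases have unit modulus)

P=0.3734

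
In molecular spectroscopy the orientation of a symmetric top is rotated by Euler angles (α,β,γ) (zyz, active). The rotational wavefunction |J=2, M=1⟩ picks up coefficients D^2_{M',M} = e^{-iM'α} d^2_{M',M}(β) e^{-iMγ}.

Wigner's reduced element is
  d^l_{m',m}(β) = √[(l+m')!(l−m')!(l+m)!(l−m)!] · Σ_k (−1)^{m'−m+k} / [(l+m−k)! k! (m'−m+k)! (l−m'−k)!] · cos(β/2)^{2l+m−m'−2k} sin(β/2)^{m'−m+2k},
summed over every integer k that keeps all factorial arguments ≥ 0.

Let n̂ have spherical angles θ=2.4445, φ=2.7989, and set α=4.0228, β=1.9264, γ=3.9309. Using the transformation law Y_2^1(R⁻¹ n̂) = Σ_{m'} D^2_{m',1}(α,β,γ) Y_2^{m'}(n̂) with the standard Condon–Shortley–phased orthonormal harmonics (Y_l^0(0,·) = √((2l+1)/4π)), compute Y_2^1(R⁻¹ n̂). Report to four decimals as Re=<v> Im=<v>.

Need the full column D^2_{m',1} for m'=−2..2 at α=4.0228, β=1.9264, γ=3.9309.
cos(β/2)=0.570896, sin(β/2)=0.821023
d^2_{-2,1}: single k=3 term ⇒ +0.631905;  D = -0.355594-0.522357i
d^2_{-1,1}: k∈[2..3] ⇒ +0.659090 -0.454381 = +0.204709;  D = +0.203845+0.018786i
d^2_{0,1}: k∈[1..2] ⇒ +0.374198 -0.773923 = -0.399725;  D = +0.281541-0.283751i
d^2_{1,1}: k∈[0..1] ⇒ +0.106225 -0.659090 = -0.552865;  D = +0.055040+0.550119i
d^2_{2,1}: single k=0 term ⇒ -0.305531;  D = -0.253900-0.169953i
Y_2^{m'}(θ=2.4445,φ=2.7989) and Σ D·Y over m':
  (-0.3556-0.5224i)·(+0.1233+0.1008i)  (+0.2038+0.0188i)·(+0.3582+0.1278i)  (+0.2815-0.2838i)·(+0.2408+0.0000i)  (+0.0550+0.5501i)·(-0.3582+0.1278i)  (-0.2539-0.1700i)·(+0.1233-0.1008i)
Y_2^1(R⁻¹ n̂) = +0.008792-0.321127i

Re=0.0088 Im=-0.3211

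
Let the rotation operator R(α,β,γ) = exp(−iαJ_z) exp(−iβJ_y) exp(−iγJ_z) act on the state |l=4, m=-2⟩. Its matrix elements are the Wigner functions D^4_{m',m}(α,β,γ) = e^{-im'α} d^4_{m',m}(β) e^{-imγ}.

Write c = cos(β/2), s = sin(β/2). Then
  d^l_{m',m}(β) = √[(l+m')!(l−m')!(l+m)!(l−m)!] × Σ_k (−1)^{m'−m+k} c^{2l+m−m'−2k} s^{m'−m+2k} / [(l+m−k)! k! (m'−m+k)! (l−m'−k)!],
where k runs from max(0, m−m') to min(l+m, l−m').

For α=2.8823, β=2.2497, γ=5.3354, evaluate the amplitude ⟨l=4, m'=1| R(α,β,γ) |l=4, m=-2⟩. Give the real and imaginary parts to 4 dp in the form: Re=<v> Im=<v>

First d^4_{1,-2}(β=2.2497), then the phase factors e^{-i(1)α} and e^{-i(-2)γ}:
With c≡cos(β/2)=0.431312 and s≡sin(β/2)=0.902203, N=[120·6·2·720]^{1/2}=1018.233765
k∈{0,1,2} keeps every argument non-negative
  k=0: (−1)^3·1018.2338/(72)·0.4313^5·0.9022^3 = -0.155019
  k=1: (−1)^4·1018.2338/(48)·0.4313^3·0.9022^5 = +1.017423
  k=2: (−1)^5·1018.2338/(240)·0.4313^1·0.9022^7 = -0.890343
d^4_{1,-2}(2.2497) = -0.155019 +1.017423 -0.890343 = -0.027939
Phases: e^{-i·(1)·2.8823}=-0.966572-0.256397i, e^{-i·(-2)·5.3354}=-0.319095-0.947723i ⇒ D=-0.001828-0.027879i

Re=-0.0018 Im=-0.0279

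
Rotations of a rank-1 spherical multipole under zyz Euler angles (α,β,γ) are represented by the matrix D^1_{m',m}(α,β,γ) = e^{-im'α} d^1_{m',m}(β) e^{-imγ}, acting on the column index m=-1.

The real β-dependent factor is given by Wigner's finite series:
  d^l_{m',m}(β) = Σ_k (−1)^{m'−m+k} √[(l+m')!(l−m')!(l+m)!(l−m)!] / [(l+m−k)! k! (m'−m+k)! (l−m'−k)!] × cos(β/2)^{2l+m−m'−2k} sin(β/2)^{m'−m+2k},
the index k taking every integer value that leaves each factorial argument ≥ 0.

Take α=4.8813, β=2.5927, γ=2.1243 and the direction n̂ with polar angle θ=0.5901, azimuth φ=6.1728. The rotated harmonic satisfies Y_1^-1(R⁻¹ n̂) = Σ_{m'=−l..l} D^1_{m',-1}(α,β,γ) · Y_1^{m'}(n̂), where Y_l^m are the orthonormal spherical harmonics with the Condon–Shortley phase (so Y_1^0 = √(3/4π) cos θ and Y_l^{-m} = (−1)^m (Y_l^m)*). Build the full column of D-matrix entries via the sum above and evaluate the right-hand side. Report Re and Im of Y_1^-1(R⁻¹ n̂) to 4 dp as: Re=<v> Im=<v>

Re=0.2597 Im=-0.0687

Need the full column D^1_{m',-1} for m'=−1..1 at α=4.8813, β=2.5927, γ=2.1243.
cos(β/2)=0.271014, sin(β/2)=0.962575
d^1_{-1,-1}: single k=0 term ⇒ +0.073449;  D = +0.055102+0.048564i
d^1_{0,-1}: single k=0 term ⇒ -0.368928;  D = +0.193935-0.313843i
d^1_{1,-1}: single k=0 term ⇒ +0.926551;  D = -0.858868-0.347625i
Y_1^{m'}(θ=0.5901,φ=6.1728) and Σ D·Y over m':
  (+0.0551+0.0486i)·(+0.1911+0.0212i)  (+0.1939-0.3138i)·(+0.4060+0.0000i)  (-0.8589-0.3476i)·(-0.1911+0.0212i)
Y_1^-1(R⁻¹ n̂) = +0.259705-0.068731i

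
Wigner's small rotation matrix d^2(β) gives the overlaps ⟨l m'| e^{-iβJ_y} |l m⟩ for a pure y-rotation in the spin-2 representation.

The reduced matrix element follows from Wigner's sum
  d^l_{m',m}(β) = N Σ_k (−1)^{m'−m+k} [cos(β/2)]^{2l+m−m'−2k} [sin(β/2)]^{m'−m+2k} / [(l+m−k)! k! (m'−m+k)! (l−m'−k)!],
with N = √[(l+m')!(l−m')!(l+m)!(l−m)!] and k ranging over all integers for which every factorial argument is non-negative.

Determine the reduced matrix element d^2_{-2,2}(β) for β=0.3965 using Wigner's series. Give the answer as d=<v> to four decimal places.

d=0.0015

d^2_{-2,2}(β=0.3965) via Wigner's sum:
Half-angle: c=0.980413, s=0.196954. N=√(1·24·24·1)=24.000000
k∈{4} keeps every argument non-negative
  k=4: (−1)^0·24.0000/(24)·0.9804^0·0.1970^4 = +0.001505
d^2_{-2,2}(0.3965) = +0.001505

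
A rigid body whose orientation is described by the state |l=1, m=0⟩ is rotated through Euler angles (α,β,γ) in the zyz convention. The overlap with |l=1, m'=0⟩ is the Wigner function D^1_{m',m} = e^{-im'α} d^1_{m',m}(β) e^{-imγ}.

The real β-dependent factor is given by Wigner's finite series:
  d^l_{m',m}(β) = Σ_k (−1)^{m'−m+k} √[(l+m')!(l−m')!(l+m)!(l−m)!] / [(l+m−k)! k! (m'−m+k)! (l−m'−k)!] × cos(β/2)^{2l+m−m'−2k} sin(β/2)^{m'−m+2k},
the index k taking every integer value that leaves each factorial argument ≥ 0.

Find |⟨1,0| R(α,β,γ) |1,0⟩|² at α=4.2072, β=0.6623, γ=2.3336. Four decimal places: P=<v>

D^1_{0,0}(4.2072,0.6623,2.3336) = e^{-i·0·4.2072}·d^1_{0,0}(0.6623)·e^{-i·0·2.3336}. Compute d first:
c=cos(0.6623/2)=0.945669, s=sin(0.6623/2)=0.325131; N=√[1·1·1·1]=1.000000
Admissible k: 0..1 (factorial args all ≥0)
  k=0: (−1)^0·1.0000/(1)·0.9457^2·0.3251^0 = +0.894290
  k=1: (−1)^1·1.0000/(1)·0.9457^0·0.3251^2 = -0.105710
d^1_{0,0}(0.6623) = +0.894290 -0.105710 = +0.788580
|D^1_{0,0}|² = |d^1_{0,0}(β)|² = (+0.788580)² = 0.621858 (the z-rotation phases have unit modulus)

P=0.6219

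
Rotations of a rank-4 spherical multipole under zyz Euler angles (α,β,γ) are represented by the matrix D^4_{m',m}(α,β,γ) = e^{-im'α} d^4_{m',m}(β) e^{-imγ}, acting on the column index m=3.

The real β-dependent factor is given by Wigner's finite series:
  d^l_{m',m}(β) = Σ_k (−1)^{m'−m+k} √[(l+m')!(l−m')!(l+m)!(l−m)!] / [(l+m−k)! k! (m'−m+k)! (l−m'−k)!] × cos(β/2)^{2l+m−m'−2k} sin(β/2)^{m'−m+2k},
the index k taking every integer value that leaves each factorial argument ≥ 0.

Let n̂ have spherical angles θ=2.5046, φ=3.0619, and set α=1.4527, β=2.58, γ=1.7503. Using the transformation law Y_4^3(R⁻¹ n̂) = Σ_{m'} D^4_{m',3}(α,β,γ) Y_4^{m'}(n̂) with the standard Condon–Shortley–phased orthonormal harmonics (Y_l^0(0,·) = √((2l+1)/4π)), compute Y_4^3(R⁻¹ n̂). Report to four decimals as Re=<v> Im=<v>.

Need the full column D^4_{m',3} for m'=−4..4 at α=1.4527, β=2.58, γ=1.7503.
cos(β/2)=0.277121, sin(β/2)=0.960835
d^4_{-4,3}: single k=7 term ⇒ +0.592592;  D = +0.502108+0.314727i
d^4_{-3,3}: k∈[6..7] ⇒ +0.422989 -0.726425 = -0.303435;  D = -0.190325+0.236325i
d^4_{-2,3}: k∈[5..6] ⇒ +0.195631 -0.783926 = -0.588295;  D = +0.411515+0.420413i
d^4_{-1,3}: k∈[4..5] ⇒ +0.066495 -0.479625 = -0.413130;  D = +0.327227-0.252188i
d^4_{0,3}: k∈[3..4] ⇒ +0.017154 -0.206213 = -0.189059;  D = -0.096961-0.162302i
d^4_{1,3}: k∈[2..3] ⇒ +0.003319 -0.066495 = -0.063177;  D = -0.057675+0.025785i
d^4_{2,3}: k∈[1..2] ⇒ +0.000451 -0.016273 = -0.015822;  D = +0.004711+0.015105i
d^4_{3,3}: k∈[0..1] ⇒ +0.000035 -0.002927 = -0.002892;  D = +0.002843-0.000530i
d^4_{4,3}: single k=0 term ⇒ -0.000341;  D = -0.000023-0.000340i
Y_4^{m'}(θ=2.5046,φ=3.0619) and Σ D·Y over m':
  (+0.5021+0.3147i)·(+0.0526+0.0174i)  (-0.1903+0.2363i)·(+0.2057+0.0501i)  (+0.4115+0.4204i)·(+0.4117+0.0662i)  (+0.3272-0.2522i)·(+0.3436+0.0274i)  (-0.0970-0.1623i)·(-0.1873+0.0000i)  (-0.0577+0.0258i)·(-0.3436+0.0274i)  (+0.0047+0.0151i)·(+0.4117-0.0662i)  (+0.0028-0.0005i)·(-0.2057+0.0501i)  (-0.0000-0.0003i)·(+0.0526-0.0174i)
Y_4^3(R⁻¹ n̂) = +0.270529+0.213092i

Re=0.2705 Im=0.2131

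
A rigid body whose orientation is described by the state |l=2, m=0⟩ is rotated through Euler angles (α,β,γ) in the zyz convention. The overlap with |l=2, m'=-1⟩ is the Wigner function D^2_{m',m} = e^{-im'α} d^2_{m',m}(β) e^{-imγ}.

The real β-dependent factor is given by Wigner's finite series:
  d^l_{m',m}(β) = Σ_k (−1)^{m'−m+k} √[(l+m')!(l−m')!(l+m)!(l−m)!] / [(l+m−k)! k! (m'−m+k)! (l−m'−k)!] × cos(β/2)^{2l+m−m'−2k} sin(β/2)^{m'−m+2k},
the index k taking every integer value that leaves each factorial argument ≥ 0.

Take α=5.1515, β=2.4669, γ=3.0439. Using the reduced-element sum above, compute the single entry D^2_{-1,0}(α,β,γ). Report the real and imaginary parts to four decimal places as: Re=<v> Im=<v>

First d^2_{-1,0}(β=2.4669), then the phase factors e^{-i(-1)α} and e^{-i(0)γ}:
With c≡cos(β/2)=0.330984 and s≡sin(β/2)=0.943636, N=[1·6·2·2]^{1/2}=4.898979
k∈{1,2} keeps every argument non-negative
  k=1: (−1)^0·4.8990/(2)·0.3310^3·0.9436^1 = +0.083811
  k=2: (−1)^1·4.8990/(2)·0.3310^1·0.9436^3 = -0.681235
d^2_{-1,0}(2.4669) = +0.083811 -0.681235 = -0.597424
D = (+0.425135-0.905130i)·(-0.597424)·(+1.000000+0.000000i) = -0.253986+0.540746i

Re=-0.2540 Im=0.5407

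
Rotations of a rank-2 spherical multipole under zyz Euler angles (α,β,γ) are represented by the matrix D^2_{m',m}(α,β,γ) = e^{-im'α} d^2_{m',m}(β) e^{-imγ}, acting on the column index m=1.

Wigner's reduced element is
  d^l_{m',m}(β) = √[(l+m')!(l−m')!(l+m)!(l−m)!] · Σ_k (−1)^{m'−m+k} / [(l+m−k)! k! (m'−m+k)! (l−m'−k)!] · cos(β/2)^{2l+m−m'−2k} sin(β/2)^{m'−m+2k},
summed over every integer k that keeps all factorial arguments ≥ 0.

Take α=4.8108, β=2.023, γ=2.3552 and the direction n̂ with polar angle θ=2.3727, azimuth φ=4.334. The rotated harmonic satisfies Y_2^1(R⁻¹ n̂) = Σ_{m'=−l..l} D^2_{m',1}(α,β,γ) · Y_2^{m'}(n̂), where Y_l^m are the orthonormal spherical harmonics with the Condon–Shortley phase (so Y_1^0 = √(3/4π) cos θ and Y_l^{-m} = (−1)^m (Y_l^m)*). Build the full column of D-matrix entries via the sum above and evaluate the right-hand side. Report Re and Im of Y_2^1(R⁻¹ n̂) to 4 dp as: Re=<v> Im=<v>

Need the full column D^2_{m',1} for m'=−2..2 at α=4.8108, β=2.023, γ=2.3552.
cos(β/2)=0.530590, sin(β/2)=0.847629
d^2_{-2,1}: single k=3 term ⇒ +0.646258;  D = +0.358253+0.537870i
d^2_{-1,1}: k∈[2..3] ⇒ +0.606807 -0.516205 = +0.090601;  D = -0.070107+0.057391i
d^2_{0,1}: k∈[1..2] ⇒ +0.310140 -0.791501 = -0.481361;  D = +0.340035+0.340712i
d^2_{1,1}: k∈[0..1] ⇒ +0.079257 -0.606807 = -0.527550;  D = -0.334983+0.407548i
d^2_{2,1}: single k=0 term ⇒ -0.253228;  D = -0.210478-0.140796i
Y_2^{m'}(θ=2.3727,φ=4.334) and Σ D·Y over m':
  (+0.3583+0.5379i)·(-0.1358-0.1282i)  (-0.0701+0.0574i)·(+0.1426-0.3588i)  (+0.3400+0.3407i)·(+0.1733+0.0000i)  (-0.3350+0.4075i)·(-0.1426-0.3588i)  (-0.2105-0.1408i)·(-0.1358+0.1282i)
Y_2^1(R⁻¹ n̂) = +0.330465+0.027592i

Re=0.3305 Im=0.0276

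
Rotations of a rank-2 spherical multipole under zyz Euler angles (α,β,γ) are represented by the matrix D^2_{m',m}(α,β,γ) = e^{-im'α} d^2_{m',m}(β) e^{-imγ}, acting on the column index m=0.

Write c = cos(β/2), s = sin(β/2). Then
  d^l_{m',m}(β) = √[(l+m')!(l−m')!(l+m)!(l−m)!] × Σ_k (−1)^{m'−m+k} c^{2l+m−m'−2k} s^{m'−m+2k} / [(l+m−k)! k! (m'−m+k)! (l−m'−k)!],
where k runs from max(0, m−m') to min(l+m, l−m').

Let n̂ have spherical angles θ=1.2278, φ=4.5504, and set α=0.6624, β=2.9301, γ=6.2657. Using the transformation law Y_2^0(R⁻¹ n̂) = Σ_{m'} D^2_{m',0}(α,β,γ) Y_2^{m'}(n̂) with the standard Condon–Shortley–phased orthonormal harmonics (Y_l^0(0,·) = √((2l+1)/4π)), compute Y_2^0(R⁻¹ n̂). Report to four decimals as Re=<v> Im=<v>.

Re=-0.1029 Im=0.0000

Need the full column D^2_{m',0} for m'=−2..2 at α=0.6624, β=2.9301, γ=6.2657.
cos(β/2)=0.105549, sin(β/2)=0.994414
d^2_{-2,0}: single k=2 term ⇒ +0.026985;  D = +0.006571+0.026173i
d^2_{-1,0}: k∈[1..2] ⇒ +0.002864 -0.254234 = -0.251369;  D = -0.198209-0.154595i
d^2_{0,0}: k∈[0..2] ⇒ +0.000124 -0.044066 +0.977843 = +0.933901;  D = +0.933901+0.000000i
d^2_{1,0}: k∈[0..1] ⇒ -0.002864 +0.254234 = +0.251369;  D = +0.198209-0.154595i
d^2_{2,0}: single k=0 term ⇒ +0.026985;  D = +0.006571-0.026173i
Y_2^{m'}(θ=1.2278,φ=4.5504) and Σ D·Y over m':
  (+0.0066+0.0262i)·(-0.3248-0.1091i)  (-0.1982-0.1546i)·(-0.0395+0.2415i)  (+0.9339+0.0000i)·(-0.2084+0.0000i)  (+0.1982-0.1546i)·(+0.0395+0.2415i)  (+0.0066-0.0262i)·(-0.3248+0.1091i)
Y_2^0(R⁻¹ n̂) = -0.102854-0.000000i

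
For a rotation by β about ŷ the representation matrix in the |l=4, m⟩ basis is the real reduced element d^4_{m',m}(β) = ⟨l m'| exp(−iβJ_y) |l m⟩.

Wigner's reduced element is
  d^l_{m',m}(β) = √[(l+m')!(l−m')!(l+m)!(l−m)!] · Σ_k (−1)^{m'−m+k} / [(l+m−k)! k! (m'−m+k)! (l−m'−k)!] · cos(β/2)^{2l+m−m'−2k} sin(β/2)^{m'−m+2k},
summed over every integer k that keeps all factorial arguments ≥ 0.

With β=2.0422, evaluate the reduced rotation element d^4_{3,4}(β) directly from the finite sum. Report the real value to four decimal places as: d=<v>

d=0.0256

d^4_{3,4}(β=2.0422) via Wigner's sum:
With c≡cos(β/2)=0.522428 and s≡sin(β/2)=0.852683, N=[5040·1·40320·1]^{1/2}=14255.272709
Admissible k: 1..1 (factorial args all ≥0)
  k=1: (−1)^0·14255.2727/(5040)·0.5224^7·0.8527^1 = +0.025616
d^4_{3,4}(2.0422) = +0.025616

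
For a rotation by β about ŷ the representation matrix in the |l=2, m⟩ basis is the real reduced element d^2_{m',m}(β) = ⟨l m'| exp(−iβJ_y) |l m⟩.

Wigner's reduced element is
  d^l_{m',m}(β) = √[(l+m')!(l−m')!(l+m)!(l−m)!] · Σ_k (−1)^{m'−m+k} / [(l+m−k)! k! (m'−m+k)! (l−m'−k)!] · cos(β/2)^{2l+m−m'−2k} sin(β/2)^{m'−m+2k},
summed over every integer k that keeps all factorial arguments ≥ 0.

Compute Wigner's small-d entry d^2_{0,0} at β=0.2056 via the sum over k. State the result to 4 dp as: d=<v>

d=0.9375

d^2_{0,0}(β=0.2056) via Wigner's sum:
c=cos(0.2056/2)=0.994721, s=sin(0.2056/2)=0.102619; N=√[2·2·2·2]=4.000000
The bounds max(0,m−m')=0 and min(l+m,l−m')=2 give 3 terms
  k=0: (−1)^0·4.0000/(4)·0.9947^4·0.1026^0 = +0.979050
  k=1: (−1)^1·4.0000/(1)·0.9947^2·0.1026^2 = -0.041679
  k=2: (−1)^2·4.0000/(4)·0.9947^0·0.1026^4 = +0.000111
d^2_{0,0}(0.2056) = +0.979050 -0.041679 +0.000111 = +0.937481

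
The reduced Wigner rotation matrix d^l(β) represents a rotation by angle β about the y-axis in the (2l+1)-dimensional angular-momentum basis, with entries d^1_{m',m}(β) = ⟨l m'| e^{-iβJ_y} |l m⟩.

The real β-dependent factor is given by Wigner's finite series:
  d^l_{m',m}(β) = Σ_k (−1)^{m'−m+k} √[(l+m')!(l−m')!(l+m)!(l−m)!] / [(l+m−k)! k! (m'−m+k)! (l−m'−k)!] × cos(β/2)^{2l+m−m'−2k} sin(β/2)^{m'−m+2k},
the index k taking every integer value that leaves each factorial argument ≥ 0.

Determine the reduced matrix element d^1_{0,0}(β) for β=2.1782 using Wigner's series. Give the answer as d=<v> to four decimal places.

d^1_{0,0}(β=2.1782) via Wigner's sum:
Half-angle: c=0.463283, s=0.886210. N=√(1·1·1·1)=1.000000
The bounds max(0,m−m')=0 and min(l+m,l−m')=1 give 2 terms
  k=0: (−1)^0·1.0000/(1)·0.4633^2·0.8862^0 = +0.214631
  k=1: (−1)^1·1.0000/(1)·0.4633^0·0.8862^2 = -0.785369
d^1_{0,0}(2.1782) = +0.214631 -0.785369 = -0.570737

d=-0.5707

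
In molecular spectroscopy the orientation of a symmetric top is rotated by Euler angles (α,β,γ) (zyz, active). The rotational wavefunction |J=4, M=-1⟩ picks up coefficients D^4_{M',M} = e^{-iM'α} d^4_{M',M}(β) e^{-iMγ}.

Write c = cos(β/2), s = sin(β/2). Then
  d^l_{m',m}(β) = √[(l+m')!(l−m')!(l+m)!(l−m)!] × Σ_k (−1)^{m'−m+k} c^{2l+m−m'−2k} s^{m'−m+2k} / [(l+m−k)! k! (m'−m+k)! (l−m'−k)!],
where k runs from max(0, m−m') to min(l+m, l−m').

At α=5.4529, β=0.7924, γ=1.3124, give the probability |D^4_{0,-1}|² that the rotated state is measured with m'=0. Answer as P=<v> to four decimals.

P=0.0159

Split into d^4_{0,-1}(β=0.7924) × two z-phases.
Half-angle: c=0.922534, s=0.385916. N=√(24·24·6·120)=643.987578
Admissible k: 0..3 (factorial args all ≥0)
  k=0: (−1)^1·643.9876/(144)·0.9225^7·0.3859^1 = -0.981486
  k=1: (−1)^2·643.9876/(24)·0.9225^5·0.3859^3 = +1.030517
  k=2: (−1)^3·643.9876/(24)·0.9225^3·0.3859^5 = -0.180333
  k=3: (−1)^4·643.9876/(144)·0.9225^1·0.3859^7 = +0.005259
d^4_{0,-1}(0.7924) = -0.981486 +1.030517 -0.180333 +0.005259 = -0.126043
|D^4_{0,-1}|² = |d^4_{0,-1}(β)|² = (-0.126043)² = 0.015887 (the z-rotation phases have unit modulus)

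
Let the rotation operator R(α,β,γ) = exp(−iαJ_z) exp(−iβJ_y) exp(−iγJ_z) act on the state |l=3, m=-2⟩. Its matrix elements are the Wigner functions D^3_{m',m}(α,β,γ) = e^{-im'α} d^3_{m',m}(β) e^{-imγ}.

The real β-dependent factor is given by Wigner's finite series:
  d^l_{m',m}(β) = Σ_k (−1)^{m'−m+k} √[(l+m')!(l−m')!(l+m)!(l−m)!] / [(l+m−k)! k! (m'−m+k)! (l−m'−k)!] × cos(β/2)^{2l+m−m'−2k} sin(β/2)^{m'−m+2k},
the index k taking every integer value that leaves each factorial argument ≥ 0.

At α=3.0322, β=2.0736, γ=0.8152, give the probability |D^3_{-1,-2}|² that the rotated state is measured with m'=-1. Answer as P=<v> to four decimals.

First d^3_{-1,-2}(β=2.0736), then the phase factors e^{-i(-1)α} and e^{-i(-2)γ}:
With c≡cos(β/2)=0.508977 and s≡sin(β/2)=0.860780, N=[2·24·1·120]^{1/2}=75.894664
Admissible k: 0..1 (factorial args all ≥0)
  k=0: (−1)^1·75.8947/(24)·0.5090^5·0.8608^1 = -0.092979
  k=1: (−1)^2·75.8947/(12)·0.5090^3·0.8608^3 = +0.531865
d^3_{-1,-2}(2.0736) = -0.092979 +0.531865 = +0.438886
|D^3_{-1,-2}|² = |d^3_{-1,-2}(β)|² = (+0.438886)² = 0.192621 (the z-rotation phases have unit modulus)

P=0.1926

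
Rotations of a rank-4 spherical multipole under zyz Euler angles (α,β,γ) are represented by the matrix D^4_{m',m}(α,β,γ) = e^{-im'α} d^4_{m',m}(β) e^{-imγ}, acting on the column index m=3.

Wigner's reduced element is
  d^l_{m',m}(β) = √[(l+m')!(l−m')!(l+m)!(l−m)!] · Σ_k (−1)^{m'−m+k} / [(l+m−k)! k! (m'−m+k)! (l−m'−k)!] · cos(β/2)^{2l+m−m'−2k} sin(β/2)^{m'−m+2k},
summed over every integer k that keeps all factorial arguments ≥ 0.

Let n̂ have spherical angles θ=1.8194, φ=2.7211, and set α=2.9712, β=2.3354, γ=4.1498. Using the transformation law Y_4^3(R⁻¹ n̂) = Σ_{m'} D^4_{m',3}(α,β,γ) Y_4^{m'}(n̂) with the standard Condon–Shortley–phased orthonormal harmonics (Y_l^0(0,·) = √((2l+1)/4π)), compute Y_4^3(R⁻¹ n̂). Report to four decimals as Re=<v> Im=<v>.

Need the full column D^4_{m',3} for m'=−4..4 at α=2.9712, β=2.3354, γ=4.1498.
cos(β/2)=0.392268, sin(β/2)=0.919851
d^4_{-4,3}: single k=7 term ⇒ +0.618230;  D = +0.522282-0.330801i
d^4_{-3,3}: k∈[6..7] ⇒ +0.652483 -0.512553 = +0.139929;  D = -0.129197+0.053744i
d^4_{-2,3}: k∈[5..6] ⇒ +0.446192 -0.817841 = -0.371649;  D = -0.362379+0.082488i
d^4_{-1,3}: k∈[4..5] ⇒ +0.224245 -0.739846 = -0.515601;  D = +0.514866-0.027531i
d^4_{0,3}: k∈[3..4] ⇒ +0.085533 -0.470328 = -0.384795;  D = -0.382166-0.044907i
d^4_{1,3}: k∈[2..3] ⇒ +0.024468 -0.224245 = -0.199776;  D = +0.191584+0.056621i
d^4_{2,3}: k∈[1..2] ⇒ +0.004919 -0.081144 = -0.076225;  D = -0.068377-0.033686i
d^4_{3,3}: k∈[0..1] ⇒ +0.000561 -0.021579 = -0.021018;  D = +0.017006+0.012351i
d^4_{4,3}: single k=0 term ⇒ -0.003718;  D = -0.002594-0.002664i
Y_4^{m'}(θ=1.8194,φ=2.7211) and Σ D·Y over m':
  (+0.5223-0.3308i)·(-0.0433+0.3882i)  (-0.1292+0.0537i)·(+0.0854+0.2671i)  (-0.3624+0.0825i)·(-0.1207-0.1350i)  (+0.5149-0.0275i)·(-0.2653-0.1187i)  (-0.3822-0.0449i)·(+0.1388+0.0000i)  (+0.1916+0.0566i)·(+0.2653-0.1187i)  (-0.0684-0.0337i)·(-0.1207+0.1350i)  (+0.0170+0.0124i)·(-0.0854+0.2671i)  (-0.0026-0.0027i)·(-0.0433-0.3882i)
Y_4^3(R⁻¹ n̂) = +0.007030+0.157814i

Re=0.0070 Im=0.1578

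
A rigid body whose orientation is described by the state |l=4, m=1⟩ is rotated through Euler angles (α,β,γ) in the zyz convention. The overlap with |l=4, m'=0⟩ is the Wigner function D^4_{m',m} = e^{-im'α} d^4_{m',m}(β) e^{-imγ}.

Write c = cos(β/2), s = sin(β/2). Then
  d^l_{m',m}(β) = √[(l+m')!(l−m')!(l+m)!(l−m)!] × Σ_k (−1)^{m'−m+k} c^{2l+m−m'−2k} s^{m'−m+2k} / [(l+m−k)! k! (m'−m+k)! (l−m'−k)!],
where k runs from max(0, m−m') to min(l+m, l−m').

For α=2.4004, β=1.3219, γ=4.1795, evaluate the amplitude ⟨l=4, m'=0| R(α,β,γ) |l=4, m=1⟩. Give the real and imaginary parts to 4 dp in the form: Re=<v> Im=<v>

Re=0.1746 Im=-0.2960

D^4_{0,1}(2.4004,1.3219,4.1795) = e^{-i·0·2.4004}·d^4_{0,1}(1.3219)·e^{-i·1·4.1795}. Compute d first:
Half-angle: c=0.789409, s=0.613867. N=√(24·24·120·6)=643.987578
k∈{1,2,3,4} keeps every argument non-negative
  k=1: (−1)^0·643.9876/(144)·0.7894^7·0.6139^1 = +0.524452
  k=2: (−1)^1·643.9876/(24)·0.7894^5·0.6139^3 = -1.902833
  k=3: (−1)^2·643.9876/(24)·0.7894^3·0.6139^5 = +1.150654
  k=4: (−1)^3·643.9876/(144)·0.7894^1·0.6139^7 = -0.115968
d^4_{0,1}(1.3219) = +0.524452 -1.902833 +1.150654 -0.115968 = -0.343695
D = (+1.000000+0.000000i)·(-0.343695)·(-0.508024+0.861343i) = +0.174605-0.296040i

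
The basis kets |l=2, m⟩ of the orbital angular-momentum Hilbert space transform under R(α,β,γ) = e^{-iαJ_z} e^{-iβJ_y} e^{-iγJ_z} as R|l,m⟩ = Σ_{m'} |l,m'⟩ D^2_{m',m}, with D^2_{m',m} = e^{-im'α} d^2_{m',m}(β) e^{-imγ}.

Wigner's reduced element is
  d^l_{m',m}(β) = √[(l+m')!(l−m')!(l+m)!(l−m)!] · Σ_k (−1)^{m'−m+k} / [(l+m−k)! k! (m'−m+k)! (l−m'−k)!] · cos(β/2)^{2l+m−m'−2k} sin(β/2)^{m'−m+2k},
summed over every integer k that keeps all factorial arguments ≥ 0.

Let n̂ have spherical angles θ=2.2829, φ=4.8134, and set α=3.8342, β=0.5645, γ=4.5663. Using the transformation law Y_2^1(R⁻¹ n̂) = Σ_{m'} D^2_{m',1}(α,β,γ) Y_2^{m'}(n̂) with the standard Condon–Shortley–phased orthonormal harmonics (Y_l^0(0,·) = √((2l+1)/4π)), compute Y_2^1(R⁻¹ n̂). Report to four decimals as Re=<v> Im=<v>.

Need the full column D^2_{m',1} for m'=−2..2 at α=3.8342, β=0.5645, γ=4.5663.
cos(β/2)=0.960431, sin(β/2)=0.278517
d^2_{-2,1}: single k=3 term ⇒ +0.041500;  D = -0.041468+0.001639i
d^2_{-1,1}: k∈[2..3] ⇒ +0.214663 -0.006017 = +0.208646;  D = +0.155185-0.139466i
d^2_{0,1}: k∈[1..2] ⇒ +0.604403 -0.050827 = +0.553576;  D = -0.080584+0.547679i
d^2_{1,1}: k∈[0..1] ⇒ +0.850874 -0.214663 = +0.636210;  D = -0.330648-0.543539i
d^2_{2,1}: single k=0 term ⇒ -0.493493;  D = -0.466597-0.160693i
Y_2^{m'}(θ=2.2829,φ=4.8134) and Σ D·Y over m':
  (-0.0415+0.0016i)·(-0.2168+0.0444i)  (+0.1552-0.1395i)·(-0.0385-0.3802i)  (-0.0806+0.5477i)·(+0.0886+0.0000i)  (-0.3306-0.5435i)·(+0.0385-0.3802i)  (-0.4666-0.1607i)·(-0.2168-0.0444i)
Y_2^1(R⁻¹ n̂) = -0.182565+0.153031i

Re=-0.1826 Im=0.1530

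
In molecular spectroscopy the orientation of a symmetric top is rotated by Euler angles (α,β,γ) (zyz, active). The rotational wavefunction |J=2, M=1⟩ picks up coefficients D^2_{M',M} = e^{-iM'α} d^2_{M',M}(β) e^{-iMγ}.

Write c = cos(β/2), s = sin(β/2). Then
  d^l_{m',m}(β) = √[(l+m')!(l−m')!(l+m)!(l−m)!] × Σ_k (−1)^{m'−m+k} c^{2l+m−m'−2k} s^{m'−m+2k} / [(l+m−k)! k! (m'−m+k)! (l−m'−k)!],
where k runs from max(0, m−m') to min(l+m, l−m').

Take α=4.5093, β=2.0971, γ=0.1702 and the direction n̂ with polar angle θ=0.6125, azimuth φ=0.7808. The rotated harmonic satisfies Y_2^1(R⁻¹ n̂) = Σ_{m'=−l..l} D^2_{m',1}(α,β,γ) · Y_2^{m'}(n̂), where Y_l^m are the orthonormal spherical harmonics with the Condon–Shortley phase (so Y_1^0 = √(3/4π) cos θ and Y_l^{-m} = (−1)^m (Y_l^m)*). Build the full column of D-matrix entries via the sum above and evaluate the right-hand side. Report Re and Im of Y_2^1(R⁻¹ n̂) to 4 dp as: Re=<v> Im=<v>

Need the full column D^2_{m',1} for m'=−2..2 at α=4.5093, β=2.0971, γ=0.1702.
cos(β/2)=0.498828, sin(β/2)=0.866701
d^2_{-2,1}: single k=3 term ⇒ +0.649514;  D = -0.544580+0.353979i
d^2_{-1,1}: k∈[2..3] ⇒ +0.560740 -0.564257 = -0.003516;  D = +0.001282+0.003274i
d^2_{0,1}: k∈[1..2] ⇒ +0.263511 -0.795489 = -0.531979;  D = -0.524292+0.090106i
d^2_{1,1}: k∈[0..1] ⇒ +0.061916 -0.560740 = -0.498824;  D = +0.016403-0.498554i
d^2_{2,1}: single k=0 term ⇒ -0.215155;  D = +0.209193+0.050302i
Y_2^{m'}(θ=0.6125,φ=0.7808) and Σ D·Y over m':
  (-0.5446+0.3540i)·(+0.0012-0.1277i)  (+0.0013+0.0033i)·(+0.2581-0.2558i)  (-0.5243+0.0901i)·(+0.3180+0.0000i)  (+0.0164-0.4986i)·(-0.2581-0.2558i)  (+0.2092+0.0503i)·(+0.0012+0.1277i)
Y_2^1(R⁻¹ n̂) = -0.258962+0.250388i

Re=-0.2590 Im=0.2504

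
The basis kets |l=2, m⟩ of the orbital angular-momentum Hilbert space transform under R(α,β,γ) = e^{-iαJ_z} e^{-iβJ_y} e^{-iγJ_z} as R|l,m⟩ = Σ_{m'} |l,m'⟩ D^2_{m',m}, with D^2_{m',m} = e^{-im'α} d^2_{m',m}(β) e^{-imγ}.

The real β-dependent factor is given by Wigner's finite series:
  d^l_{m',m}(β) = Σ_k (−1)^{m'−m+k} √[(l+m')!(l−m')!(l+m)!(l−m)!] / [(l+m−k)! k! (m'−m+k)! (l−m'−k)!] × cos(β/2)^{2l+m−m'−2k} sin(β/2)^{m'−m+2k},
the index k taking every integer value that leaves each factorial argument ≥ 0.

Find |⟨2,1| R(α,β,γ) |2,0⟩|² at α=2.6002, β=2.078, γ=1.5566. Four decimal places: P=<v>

D^2_{1,0}(2.6002,2.078,1.5566) = e^{-i·1·2.6002}·d^2_{1,0}(2.078)·e^{-i·0·1.5566}. Compute d first:
With c≡cos(β/2)=0.507082 and s≡sin(β/2)=0.861898, N=[6·1·2·2]^{1/2}=4.898979
k∈{0,1} keeps every argument non-negative
  k=0: (−1)^1·4.8990/(2)·0.5071^3·0.8619^1 = -0.275275
  k=1: (−1)^2·4.8990/(2)·0.5071^1·0.8619^3 = +0.795282
d^2_{1,0}(2.078) = -0.275275 +0.795282 = +0.520007
|D^2_{1,0}|² = |d^2_{1,0}(β)|² = (+0.520007)² = 0.270407 (the z-rotation phases have unit modulus)

P=0.2704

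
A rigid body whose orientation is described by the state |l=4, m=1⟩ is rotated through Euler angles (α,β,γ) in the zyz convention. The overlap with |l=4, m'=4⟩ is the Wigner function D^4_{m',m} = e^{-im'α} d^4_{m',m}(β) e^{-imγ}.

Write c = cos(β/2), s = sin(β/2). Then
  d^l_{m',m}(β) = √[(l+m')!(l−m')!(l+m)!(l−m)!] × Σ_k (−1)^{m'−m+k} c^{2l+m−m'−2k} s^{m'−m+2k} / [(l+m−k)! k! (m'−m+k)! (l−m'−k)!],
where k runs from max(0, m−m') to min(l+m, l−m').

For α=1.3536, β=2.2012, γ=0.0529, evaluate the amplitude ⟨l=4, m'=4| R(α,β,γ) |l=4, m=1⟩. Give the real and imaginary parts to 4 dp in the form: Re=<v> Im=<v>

First d^4_{4,1}(β=2.2012), then the phase factors e^{-i(4)α} and e^{-i(1)γ}:
Half-angle: c=0.453061, s=0.891479. N=√(40320·1·120·6)=5387.986637
k: max(0,(1)−(4))=0 … min(4+(1),4−(4))=0
  k=0: (−1)^3·5387.9866/(720)·0.4531^5·0.8915^3 = -0.101208
d^4_{4,1}(2.2012) = -0.101208
Attach z-rotation phases: D = e^{-i(4)(1.3536)}·(-0.101208)·e^{-i(1)(0.0529)} = -0.069350-0.073713i

Re=-0.0693 Im=-0.0737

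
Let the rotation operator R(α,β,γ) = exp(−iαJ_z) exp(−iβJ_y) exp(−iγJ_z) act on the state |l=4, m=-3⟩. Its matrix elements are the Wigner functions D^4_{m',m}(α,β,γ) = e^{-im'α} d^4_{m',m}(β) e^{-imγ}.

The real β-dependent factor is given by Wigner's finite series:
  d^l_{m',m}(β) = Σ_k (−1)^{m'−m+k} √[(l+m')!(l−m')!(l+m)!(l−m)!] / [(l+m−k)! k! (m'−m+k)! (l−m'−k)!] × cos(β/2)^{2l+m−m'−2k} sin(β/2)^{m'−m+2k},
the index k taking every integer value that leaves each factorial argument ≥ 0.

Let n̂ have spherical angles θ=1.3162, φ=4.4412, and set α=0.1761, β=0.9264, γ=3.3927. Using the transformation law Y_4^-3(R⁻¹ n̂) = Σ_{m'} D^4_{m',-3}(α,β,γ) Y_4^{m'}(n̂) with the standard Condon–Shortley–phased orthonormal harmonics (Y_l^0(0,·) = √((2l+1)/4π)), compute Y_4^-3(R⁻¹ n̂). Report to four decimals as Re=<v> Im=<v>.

Need the full column D^4_{m',-3} for m'=−4..4 at α=0.1761, β=0.9264, γ=3.3927.
cos(β/2)=0.894627, sin(β/2)=0.446813
d^4_{-4,-3}: single k=1 term ⇒ +0.579650;  D = -0.065404-0.575948i
d^4_{-3,-3}: k∈[0..1] ⇒ +0.410334 -0.716478 = -0.306144;  D = +0.087300+0.293433i
d^4_{-2,-3}: k∈[0..1] ⇒ -0.766805 +0.573818 = -0.192987;  D = +0.086587+0.172473i
d^4_{-1,-3}: k∈[0..1] ⇒ +0.812410 -0.337747 = +0.474663;  D = -0.283989-0.380335i
d^4_{0,-3}: k∈[0..1] ⇒ -0.604857 +0.150876 = -0.453981;  D = +0.331143+0.310553i
d^4_{1,-3}: k∈[0..1] ⇒ +0.337747 -0.050549 = +0.287198;  D = -0.240667-0.156724i
d^4_{2,-3}: k∈[0..1] ⇒ -0.143134 +0.011901 = -0.131232;  D = +0.120816+0.051240i
d^4_{3,-3}: k∈[0..1] ⇒ +0.044580 -0.001589 = +0.042991;  D = -0.041907-0.009593i
d^4_{4,-3}: single k=0 term ⇒ -0.008996;  D = +0.008986+0.000440i
Y_4^{m'}(θ=1.3162,φ=4.4412) and Σ D·Y over m':
  (-0.0654-0.5759i)·(+0.1813+0.3432i)  (+0.0873+0.2934i)·(+0.2076-0.1963i)  (+0.0866+0.1725i)·(+0.1492+0.0899i)  (-0.2840-0.3803i)·(+0.0790-0.2840i)  (+0.3311+0.3106i)·(+0.1310+0.0000i)  (-0.2407-0.1567i)·(-0.0790-0.2840i)  (+0.1208+0.0512i)·(+0.1492-0.0899i)  (-0.0419-0.0096i)·(-0.2076-0.1963i)  (+0.0090+0.0004i)·(+0.1813-0.3432i)
Y_4^-3(R⁻¹ n̂) = +0.177621+0.126418i

Re=0.1776 Im=0.1264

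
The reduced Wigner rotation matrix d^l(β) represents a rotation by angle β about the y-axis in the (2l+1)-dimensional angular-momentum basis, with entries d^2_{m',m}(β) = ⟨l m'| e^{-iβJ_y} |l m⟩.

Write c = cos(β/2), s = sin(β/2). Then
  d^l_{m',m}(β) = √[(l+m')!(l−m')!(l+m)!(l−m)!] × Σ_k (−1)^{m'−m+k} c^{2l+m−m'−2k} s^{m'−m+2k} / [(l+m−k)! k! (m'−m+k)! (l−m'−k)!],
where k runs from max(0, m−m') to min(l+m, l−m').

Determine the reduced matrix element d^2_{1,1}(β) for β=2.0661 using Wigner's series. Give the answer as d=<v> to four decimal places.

d=-0.5117

d^2_{1,1}(β=2.0661) via Wigner's sum:
c=cos(2.0661/2)=0.512202, s=sin(2.0661/2)=0.858865; N=√[6·1·6·1]=6.000000
k∈{0,1} keeps every argument non-negative
  k=0: (−1)^0·6.0000/(6)·0.5122^4·0.8589^0 = +0.068828
  k=1: (−1)^1·6.0000/(2)·0.5122^2·0.8589^2 = -0.580568
d^2_{1,1}(2.0661) = +0.068828 -0.580568 = -0.511740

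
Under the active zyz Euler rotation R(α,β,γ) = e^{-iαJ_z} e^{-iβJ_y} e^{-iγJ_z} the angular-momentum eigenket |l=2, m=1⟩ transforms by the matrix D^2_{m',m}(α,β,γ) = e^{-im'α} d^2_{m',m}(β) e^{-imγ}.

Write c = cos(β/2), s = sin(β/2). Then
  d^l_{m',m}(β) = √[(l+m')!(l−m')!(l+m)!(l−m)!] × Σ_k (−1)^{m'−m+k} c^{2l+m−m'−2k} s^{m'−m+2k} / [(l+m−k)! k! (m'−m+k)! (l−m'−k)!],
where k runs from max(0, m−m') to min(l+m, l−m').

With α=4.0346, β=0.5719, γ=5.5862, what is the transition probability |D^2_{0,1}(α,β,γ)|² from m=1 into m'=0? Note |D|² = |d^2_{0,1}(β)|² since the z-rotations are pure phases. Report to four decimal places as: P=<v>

First d^2_{0,1}(β=0.5719), then the phase factors e^{-i(0)α} and e^{-i(1)γ}:
Half-angle: c=0.959394, s=0.282069. N=√(2·2·6·1)=4.898979
The bounds max(0,m−m')=1 and min(l+m,l−m')=2 give 2 terms
  k=1: (−1)^0·4.8990/(2)·0.9594^3·0.2821^1 = +0.610130
  k=2: (−1)^1·4.8990/(2)·0.9594^1·0.2821^3 = -0.052740
d^2_{0,1}(0.5719) = +0.610130 -0.052740 = +0.557390
|D^2_{0,1}|² = |d^2_{0,1}(β)|² = (+0.557390)² = 0.310683 (the z-rotation phases have unit modulus)

P=0.3107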